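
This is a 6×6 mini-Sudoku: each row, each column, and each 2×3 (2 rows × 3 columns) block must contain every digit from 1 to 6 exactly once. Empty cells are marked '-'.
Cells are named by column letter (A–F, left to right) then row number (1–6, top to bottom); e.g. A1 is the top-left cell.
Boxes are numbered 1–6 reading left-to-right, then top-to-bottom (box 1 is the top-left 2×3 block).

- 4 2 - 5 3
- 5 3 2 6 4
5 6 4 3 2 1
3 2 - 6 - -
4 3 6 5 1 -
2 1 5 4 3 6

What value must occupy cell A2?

Row 2 already contains {2, 3, 4, 5, 6}.
Column A already contains {2, 3, 4, 5}.
Its 2×3 block (box 1) already contains {2, 3, 4, 5}.
The only value from 1–6 not eliminated is 1, so A2 = 1.

1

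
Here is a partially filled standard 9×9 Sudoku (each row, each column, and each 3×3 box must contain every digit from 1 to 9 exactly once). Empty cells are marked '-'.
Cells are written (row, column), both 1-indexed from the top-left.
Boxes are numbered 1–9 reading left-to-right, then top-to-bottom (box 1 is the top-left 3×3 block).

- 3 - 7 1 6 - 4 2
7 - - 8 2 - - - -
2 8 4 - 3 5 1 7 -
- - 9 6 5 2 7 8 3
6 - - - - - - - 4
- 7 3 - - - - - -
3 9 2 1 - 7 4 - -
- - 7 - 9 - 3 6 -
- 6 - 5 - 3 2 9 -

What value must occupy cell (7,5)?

Cell (7,5) itself could take any of {6, 8} by direct elimination.
Consider where 6 can go in column 5.
(5,5) is out (row 5 already has a 6).
(6,5) is out (box 5 already has a 6).
(9,5) is out (row 9 already has a 6).
So the only cell in column 5 that can hold 6 is (7,5).
Therefore (7,5) = 6.

6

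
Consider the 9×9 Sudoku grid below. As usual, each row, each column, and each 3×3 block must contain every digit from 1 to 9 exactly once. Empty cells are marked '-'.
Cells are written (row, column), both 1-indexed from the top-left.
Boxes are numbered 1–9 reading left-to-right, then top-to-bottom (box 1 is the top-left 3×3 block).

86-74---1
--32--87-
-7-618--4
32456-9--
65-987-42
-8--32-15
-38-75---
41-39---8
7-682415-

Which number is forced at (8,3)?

Cell (8,3) itself could take any of {2, 5} by direct elimination.
Consider where 5 can go in box 7.
(7,1) is out (row 7 already has a 5).
(9,2) is out (row 9 already has a 5).
So the only cell in box 7 that can hold 5 is (8,3).
Therefore (8,3) = 5.

5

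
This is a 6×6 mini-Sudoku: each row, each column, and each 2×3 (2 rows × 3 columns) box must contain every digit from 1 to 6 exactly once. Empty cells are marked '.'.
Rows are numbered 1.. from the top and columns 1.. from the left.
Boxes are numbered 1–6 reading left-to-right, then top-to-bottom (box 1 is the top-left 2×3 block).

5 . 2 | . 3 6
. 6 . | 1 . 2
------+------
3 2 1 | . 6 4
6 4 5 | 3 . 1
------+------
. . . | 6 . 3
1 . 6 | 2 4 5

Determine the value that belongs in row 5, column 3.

4

Row 5 already contains {3, 6}.
Column 3 already contains {1, 2, 5, 6}.
Its 2×3 block (box 5) already contains {1, 6}.
The only value from 1–6 not eliminated is 4, so row 5, column 3 = 4.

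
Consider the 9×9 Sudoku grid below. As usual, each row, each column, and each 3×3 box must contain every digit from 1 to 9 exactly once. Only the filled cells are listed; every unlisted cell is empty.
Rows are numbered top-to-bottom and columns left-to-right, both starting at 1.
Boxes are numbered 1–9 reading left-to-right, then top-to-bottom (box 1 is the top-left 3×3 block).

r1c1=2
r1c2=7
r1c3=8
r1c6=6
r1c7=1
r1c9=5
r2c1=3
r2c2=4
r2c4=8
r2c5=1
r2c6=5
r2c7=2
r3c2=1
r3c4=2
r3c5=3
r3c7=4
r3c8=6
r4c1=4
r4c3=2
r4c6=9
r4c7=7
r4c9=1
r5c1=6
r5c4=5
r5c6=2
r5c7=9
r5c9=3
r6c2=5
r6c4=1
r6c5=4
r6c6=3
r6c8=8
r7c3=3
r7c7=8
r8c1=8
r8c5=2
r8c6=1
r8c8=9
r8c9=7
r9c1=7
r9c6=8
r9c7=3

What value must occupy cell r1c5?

Row 1 already contains {1, 2, 5, 6, 7, 8}.
Column 5 already contains {1, 2, 3, 4}.
Its 3×3 block (box 2) already contains {1, 2, 3, 5, 6, 8}.
The only value from 1–9 not eliminated is 9, so r1c5 = 9.

9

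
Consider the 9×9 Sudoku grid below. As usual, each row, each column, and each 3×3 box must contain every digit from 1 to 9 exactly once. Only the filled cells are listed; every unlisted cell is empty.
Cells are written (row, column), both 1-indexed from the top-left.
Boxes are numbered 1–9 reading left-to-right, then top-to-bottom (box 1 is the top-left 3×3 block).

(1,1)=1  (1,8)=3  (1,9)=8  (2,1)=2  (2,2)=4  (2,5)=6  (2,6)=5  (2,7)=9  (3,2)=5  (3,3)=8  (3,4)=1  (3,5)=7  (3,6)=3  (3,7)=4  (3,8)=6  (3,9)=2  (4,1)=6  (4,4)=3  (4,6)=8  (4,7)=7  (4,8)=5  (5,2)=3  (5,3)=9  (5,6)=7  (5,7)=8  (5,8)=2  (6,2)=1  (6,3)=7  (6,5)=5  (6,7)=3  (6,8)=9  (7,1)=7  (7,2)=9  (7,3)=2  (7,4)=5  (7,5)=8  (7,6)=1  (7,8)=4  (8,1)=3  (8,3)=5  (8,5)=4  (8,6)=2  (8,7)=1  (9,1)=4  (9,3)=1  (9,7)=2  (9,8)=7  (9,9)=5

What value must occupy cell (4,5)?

Cell (4,5) itself could take any of {1, 2, 9} by direct elimination.
Consider where 9 can go in row 4.
(4,2) is out (column 2 already has a 9).
(4,3) is out (column 3 already has a 9).
(4,9) is out (box 6 already has a 9).
So the only cell in row 4 that can hold 9 is (4,5).
Therefore (4,5) = 9.

9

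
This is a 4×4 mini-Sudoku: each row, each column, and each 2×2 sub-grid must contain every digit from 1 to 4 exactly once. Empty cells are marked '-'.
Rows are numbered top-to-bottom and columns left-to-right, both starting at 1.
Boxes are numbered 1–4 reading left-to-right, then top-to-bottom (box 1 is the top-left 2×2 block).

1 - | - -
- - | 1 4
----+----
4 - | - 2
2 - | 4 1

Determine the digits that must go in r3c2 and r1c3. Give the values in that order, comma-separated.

For r3c2:
  Consider where 1 can go in column 2.
  r1c2 is out (row 1 already has a 1).
  r2c2 is out (row 2 already has a 1).
  r4c2 is out (row 4 already has a 1).
  So the only cell in column 2 that can hold 1 is r3c2.
  So r3c2 = 1.
For r1c3:
  Consider where 2 can go in column 3.
  r3c3 is out (row 3 already has a 2).
  So the only cell in column 3 that can hold 2 is r1c3.
  So r1c3 = 2.

1,2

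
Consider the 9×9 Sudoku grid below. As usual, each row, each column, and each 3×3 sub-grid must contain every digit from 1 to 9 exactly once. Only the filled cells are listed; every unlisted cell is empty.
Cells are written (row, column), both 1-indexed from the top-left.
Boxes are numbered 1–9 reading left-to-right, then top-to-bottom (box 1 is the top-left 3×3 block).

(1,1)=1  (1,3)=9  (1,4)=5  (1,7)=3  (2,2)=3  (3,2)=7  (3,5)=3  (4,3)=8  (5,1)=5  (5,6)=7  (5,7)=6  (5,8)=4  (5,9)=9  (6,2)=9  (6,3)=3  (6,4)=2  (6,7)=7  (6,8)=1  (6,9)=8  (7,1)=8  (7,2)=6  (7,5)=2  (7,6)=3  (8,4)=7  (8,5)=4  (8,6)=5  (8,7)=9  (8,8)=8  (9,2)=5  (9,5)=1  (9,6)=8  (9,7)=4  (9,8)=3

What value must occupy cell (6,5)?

Cell (6,5) itself could take any of {5, 6} by direct elimination.
Consider where 5 can go in row 6.
(6,1) is out (column 1 already has a 5).
(6,6) is out (column 6 already has a 5).
So the only cell in row 6 that can hold 5 is (6,5).
Therefore (6,5) = 5.

5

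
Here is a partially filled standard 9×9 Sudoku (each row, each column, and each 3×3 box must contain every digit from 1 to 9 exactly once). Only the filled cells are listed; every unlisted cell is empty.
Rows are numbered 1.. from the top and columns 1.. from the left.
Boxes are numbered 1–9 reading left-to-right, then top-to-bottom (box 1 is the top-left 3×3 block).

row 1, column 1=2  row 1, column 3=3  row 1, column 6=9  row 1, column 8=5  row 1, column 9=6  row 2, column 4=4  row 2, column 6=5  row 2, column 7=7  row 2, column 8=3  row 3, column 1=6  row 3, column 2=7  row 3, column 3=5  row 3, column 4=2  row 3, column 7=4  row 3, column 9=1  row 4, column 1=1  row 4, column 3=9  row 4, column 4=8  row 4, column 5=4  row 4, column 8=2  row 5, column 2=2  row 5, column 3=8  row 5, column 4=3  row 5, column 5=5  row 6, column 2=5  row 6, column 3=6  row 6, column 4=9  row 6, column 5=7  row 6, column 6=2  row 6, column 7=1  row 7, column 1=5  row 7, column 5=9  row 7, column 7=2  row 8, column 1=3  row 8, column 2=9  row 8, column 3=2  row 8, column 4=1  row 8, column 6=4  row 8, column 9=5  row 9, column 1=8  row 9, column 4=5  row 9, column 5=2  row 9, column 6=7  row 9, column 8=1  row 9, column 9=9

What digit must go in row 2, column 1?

9

Row 2 already contains {3, 4, 5, 7}.
Column 1 already contains {1, 2, 3, 5, 6, 8}.
Its 3×3 block (box 1) already contains {2, 3, 5, 6, 7}.
The only value from 1–9 not eliminated is 9, so row 2, column 1 = 9.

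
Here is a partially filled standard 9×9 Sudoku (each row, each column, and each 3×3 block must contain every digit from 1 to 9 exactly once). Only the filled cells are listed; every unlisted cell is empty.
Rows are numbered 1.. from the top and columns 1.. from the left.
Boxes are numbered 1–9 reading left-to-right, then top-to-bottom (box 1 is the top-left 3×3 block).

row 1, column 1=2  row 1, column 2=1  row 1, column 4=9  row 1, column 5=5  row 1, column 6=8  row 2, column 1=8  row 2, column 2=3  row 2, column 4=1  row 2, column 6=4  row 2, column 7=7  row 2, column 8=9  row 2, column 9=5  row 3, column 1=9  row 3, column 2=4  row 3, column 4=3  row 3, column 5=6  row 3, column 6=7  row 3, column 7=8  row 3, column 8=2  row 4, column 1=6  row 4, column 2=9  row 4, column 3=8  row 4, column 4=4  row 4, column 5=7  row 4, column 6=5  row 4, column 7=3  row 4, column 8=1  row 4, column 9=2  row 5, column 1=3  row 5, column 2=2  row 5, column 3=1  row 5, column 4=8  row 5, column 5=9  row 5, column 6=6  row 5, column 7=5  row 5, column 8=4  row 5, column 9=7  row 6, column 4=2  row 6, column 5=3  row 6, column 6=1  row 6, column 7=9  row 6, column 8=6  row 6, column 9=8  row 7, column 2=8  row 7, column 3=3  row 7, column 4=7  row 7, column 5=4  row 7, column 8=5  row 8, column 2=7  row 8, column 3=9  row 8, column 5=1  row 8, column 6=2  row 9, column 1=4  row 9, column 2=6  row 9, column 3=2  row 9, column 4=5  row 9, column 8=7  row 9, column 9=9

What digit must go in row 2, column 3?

Row 2 already contains {1, 3, 4, 5, 7, 8, 9}.
Column 3 already contains {1, 2, 3, 8, 9}.
Its 3×3 block (box 1) already contains {1, 2, 3, 4, 8, 9}.
The only value from 1–9 not eliminated is 6, so row 2, column 3 = 6.

6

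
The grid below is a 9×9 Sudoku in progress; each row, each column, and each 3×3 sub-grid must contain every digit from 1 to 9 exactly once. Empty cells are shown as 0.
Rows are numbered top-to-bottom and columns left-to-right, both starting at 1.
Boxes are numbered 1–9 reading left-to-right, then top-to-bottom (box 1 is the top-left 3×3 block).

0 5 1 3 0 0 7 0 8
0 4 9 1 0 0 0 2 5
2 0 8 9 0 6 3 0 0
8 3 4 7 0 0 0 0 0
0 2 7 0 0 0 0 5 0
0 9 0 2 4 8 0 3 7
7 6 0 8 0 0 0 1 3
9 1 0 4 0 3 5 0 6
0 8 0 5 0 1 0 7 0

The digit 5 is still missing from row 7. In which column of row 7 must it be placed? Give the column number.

Consider where 5 can go in row 7.
R7C5 is out (box 8 already has a 5).
R7C6 is out (box 8 already has a 5).
R7C7 is out (column 7 already has a 5).
So the only cell in row 7 that can hold 5 is R7C3.
That is column 3.

3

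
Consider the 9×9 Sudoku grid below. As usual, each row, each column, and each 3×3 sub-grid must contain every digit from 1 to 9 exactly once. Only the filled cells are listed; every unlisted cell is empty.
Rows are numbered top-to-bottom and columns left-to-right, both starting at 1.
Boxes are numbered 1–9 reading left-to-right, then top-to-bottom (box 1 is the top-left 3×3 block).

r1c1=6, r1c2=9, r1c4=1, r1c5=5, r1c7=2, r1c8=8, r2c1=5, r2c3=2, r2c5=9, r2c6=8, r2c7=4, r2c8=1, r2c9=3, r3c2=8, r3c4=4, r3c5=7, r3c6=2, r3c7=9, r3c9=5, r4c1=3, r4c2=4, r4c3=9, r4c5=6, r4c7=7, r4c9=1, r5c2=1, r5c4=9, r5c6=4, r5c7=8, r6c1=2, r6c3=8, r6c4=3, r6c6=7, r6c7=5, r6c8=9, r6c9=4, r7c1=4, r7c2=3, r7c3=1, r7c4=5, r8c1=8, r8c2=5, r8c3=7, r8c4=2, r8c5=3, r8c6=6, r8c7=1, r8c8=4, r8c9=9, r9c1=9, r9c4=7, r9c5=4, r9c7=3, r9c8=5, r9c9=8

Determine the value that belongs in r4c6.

Row 4 already contains {1, 3, 4, 6, 7, 9}.
Column 6 already contains {2, 4, 6, 7, 8}.
Its 3×3 block (box 5) already contains {3, 4, 6, 7, 9}.
The only value from 1–9 not eliminated is 5, so r4c6 = 5.

5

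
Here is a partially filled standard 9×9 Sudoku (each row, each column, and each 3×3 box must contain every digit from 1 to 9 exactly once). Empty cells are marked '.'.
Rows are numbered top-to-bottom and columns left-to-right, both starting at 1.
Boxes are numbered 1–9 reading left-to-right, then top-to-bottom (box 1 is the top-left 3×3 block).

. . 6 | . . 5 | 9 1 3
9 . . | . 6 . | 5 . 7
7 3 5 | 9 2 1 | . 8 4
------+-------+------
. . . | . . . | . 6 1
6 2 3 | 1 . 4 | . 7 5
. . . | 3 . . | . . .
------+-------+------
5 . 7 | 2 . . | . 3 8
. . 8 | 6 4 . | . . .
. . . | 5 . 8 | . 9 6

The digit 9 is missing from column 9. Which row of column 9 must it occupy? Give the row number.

6

Consider where 9 can go in column 9.
r8c9 is out (box 9 already has a 9).
So the only cell in column 9 that can hold 9 is r6c9.
That is row 6.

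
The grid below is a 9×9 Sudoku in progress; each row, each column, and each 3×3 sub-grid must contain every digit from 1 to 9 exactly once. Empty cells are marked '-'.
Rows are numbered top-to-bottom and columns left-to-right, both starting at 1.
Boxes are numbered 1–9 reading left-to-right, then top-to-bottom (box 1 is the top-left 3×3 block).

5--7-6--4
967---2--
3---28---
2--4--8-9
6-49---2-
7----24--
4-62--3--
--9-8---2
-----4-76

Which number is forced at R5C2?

8

Cell R5C2 itself could take any of {1, 3, 5, 8} by direct elimination.
Consider where 8 can go in row 5.
R5C5 is out (column 5 already has a 8).
R5C6 is out (column 6 already has a 8).
R5C7 is out (column 7 already has a 8).
R5C9 is out (box 6 already has a 8).
So the only cell in row 5 that can hold 8 is R5C2.
Therefore R5C2 = 8.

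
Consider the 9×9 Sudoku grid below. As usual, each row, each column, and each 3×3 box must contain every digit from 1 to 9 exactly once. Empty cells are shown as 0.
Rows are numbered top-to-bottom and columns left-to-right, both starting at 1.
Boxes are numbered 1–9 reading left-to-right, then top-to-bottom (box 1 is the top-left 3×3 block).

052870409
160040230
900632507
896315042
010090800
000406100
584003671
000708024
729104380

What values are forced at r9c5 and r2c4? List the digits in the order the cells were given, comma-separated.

For r9c5:
  Consider where 6 can go in row 9.
  r9c9 is out (box 9 already has a 6).
  So the only cell in row 9 that can hold 6 is r9c5.
  So r9c5 = 6.
For r2c4:
  Consider where 5 can go in row 2.
  r2c3 is out (box 1 already has a 5).
  r2c6 is out (column 6 already has a 5).
  r2c9 is out (box 3 already has a 5).
  So the only cell in row 2 that can hold 5 is r2c4.
  So r2c4 = 5.

6,5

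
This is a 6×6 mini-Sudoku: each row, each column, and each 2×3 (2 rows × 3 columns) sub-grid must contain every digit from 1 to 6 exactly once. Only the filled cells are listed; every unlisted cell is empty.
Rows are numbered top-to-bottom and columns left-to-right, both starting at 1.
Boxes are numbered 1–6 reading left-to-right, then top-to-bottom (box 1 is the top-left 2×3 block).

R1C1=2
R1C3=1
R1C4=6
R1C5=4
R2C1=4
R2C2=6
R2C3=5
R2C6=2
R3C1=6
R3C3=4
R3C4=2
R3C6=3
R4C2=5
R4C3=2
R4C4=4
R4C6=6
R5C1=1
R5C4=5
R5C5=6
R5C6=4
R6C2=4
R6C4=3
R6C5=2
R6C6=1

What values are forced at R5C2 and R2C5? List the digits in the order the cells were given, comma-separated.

2,3

For R5C2:
  Consider where 2 can go in column 2.
  R1C2 is out (row 1 already has a 2).
  R3C2 is out (row 3 already has a 2).
  So the only cell in column 2 that can hold 2 is R5C2.
  So R5C2 = 2.
For R2C5:
  Consider where 3 can go in column 5.
  R3C5 is out (row 3 already has a 3).
  R4C5 is out (box 4 already has a 3).
  So the only cell in column 5 that can hold 3 is R2C5.
  So R2C5 = 3.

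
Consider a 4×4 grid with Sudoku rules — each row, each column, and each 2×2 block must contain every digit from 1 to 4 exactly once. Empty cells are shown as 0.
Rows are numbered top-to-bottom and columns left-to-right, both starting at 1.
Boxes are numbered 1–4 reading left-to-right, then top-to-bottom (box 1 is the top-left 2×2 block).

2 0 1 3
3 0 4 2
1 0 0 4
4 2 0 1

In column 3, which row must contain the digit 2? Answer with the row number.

Consider where 2 can go in column 3.
R4C3 is out (row 4 already has a 2).
So the only cell in column 3 that can hold 2 is R3C3.
That is row 3.

3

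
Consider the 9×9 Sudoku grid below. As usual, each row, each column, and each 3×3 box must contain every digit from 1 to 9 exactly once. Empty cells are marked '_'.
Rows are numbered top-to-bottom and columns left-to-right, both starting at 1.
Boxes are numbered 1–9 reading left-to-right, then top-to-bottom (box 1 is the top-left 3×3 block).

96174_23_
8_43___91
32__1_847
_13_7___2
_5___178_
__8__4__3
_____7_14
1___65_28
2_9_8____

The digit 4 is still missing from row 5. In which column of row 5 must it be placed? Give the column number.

Consider where 4 can go in row 5.
r5c3 is out (column 3 already has a 4).
r5c4 is out (box 5 already has a 4).
r5c5 is out (column 5 already has a 4).
r5c9 is out (column 9 already has a 4).
So the only cell in row 5 that can hold 4 is r5c1.
That is column 1.

1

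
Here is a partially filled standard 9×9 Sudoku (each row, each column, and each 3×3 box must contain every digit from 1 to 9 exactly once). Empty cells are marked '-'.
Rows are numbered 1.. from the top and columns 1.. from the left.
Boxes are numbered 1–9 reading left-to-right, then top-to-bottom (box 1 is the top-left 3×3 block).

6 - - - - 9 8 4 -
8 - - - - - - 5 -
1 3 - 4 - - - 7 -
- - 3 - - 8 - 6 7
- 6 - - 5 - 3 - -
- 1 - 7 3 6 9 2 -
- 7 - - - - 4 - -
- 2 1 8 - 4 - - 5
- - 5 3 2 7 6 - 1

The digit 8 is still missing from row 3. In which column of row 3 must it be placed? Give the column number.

Consider where 8 can go in row 3.
row 3, column 3 is out (box 1 already has a 8).
row 3, column 6 is out (column 6 already has a 8).
row 3, column 7 is out (column 7 already has a 8).
row 3, column 9 is out (box 3 already has a 8).
So the only cell in row 3 that can hold 8 is row 3, column 5.
That is column 5.

5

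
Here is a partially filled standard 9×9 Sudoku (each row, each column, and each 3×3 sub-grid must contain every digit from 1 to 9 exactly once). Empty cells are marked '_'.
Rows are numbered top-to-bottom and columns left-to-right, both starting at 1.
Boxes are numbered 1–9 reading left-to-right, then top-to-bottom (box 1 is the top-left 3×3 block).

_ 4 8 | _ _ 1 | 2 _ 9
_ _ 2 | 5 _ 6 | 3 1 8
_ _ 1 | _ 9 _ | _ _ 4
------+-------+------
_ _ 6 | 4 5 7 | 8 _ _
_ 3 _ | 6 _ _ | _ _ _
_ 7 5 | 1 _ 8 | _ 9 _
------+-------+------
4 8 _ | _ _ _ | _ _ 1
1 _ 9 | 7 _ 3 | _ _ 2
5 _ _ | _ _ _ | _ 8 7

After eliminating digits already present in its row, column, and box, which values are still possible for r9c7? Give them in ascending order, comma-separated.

Row 9 already contains {5, 7, 8}.
Column 7 already contains {2, 3, 8}.
Its 3×3 block (box 9) already contains {1, 2, 7, 8}.
Removing those from 1–9 leaves {4, 6, 9} as the candidates for r9c7.

4,6,9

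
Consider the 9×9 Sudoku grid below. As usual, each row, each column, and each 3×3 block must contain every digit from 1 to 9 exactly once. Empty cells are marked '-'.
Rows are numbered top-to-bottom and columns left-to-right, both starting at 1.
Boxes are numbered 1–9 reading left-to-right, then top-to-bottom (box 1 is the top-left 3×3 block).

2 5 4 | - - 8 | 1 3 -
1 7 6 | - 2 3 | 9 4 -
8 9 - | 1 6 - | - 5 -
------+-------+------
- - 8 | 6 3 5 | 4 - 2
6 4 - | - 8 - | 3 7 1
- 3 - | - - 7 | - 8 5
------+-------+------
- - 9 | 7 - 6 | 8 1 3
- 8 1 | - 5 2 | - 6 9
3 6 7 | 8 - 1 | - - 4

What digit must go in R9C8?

2

Row 9 already contains {1, 3, 4, 6, 7, 8}.
Column 8 already contains {1, 3, 4, 5, 6, 7, 8}.
Its 3×3 block (box 9) already contains {1, 3, 4, 6, 8, 9}.
The only value from 1–9 not eliminated is 2, so R9C8 = 2.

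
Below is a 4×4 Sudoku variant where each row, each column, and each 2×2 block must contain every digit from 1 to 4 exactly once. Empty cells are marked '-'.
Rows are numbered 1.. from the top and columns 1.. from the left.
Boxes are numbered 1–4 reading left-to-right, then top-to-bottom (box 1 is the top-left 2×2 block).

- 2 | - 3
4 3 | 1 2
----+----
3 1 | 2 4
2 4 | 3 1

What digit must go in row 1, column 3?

4

Row 1 already contains {2, 3}.
Column 3 already contains {1, 2, 3}.
Its 2×2 block (box 2) already contains {1, 2, 3}.
The only value from 1–4 not eliminated is 4, so row 1, column 3 = 4.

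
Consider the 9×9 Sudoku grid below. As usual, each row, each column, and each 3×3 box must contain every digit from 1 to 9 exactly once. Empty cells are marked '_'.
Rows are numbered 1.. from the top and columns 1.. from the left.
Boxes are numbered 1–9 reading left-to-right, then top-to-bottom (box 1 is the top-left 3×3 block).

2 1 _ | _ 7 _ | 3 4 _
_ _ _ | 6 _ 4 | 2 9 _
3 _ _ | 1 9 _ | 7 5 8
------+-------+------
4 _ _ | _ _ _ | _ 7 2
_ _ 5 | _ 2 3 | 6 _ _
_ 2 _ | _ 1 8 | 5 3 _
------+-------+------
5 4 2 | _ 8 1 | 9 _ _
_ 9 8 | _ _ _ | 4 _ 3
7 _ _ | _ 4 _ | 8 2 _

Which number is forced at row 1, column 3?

Cell row 1, column 3 itself could take any of {6, 9} by direct elimination.
Consider where 9 can go in box 1.
row 2, column 1 is out (row 2 already has a 9).
row 2, column 2 is out (row 2 already has a 9).
row 2, column 3 is out (row 2 already has a 9).
row 3, column 2 is out (row 3 already has a 9).
row 3, column 3 is out (row 3 already has a 9).
So the only cell in box 1 that can hold 9 is row 1, column 3.
Therefore row 1, column 3 = 9.

9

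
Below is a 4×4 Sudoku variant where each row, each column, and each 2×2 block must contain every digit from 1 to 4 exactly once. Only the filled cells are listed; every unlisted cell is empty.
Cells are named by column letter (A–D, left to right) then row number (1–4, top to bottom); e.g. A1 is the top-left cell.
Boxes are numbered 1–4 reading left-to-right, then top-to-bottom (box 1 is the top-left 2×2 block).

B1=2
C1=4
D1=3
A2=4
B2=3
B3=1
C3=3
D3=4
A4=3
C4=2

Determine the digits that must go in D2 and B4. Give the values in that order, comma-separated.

2,4

For D2:
  Consider where 2 can go in row 2.
  C2 is out (column C already has a 2).
  So the only cell in row 2 that can hold 2 is D2.
  So D2 = 2.
For B4:
  Row 4 already contains {2, 3}.
  Column B already contains {1, 2, 3}.
  Its 2×2 block (box 3) already contains {1, 3}.
  The only value from 1–4 not eliminated is 4, so B4 = 4.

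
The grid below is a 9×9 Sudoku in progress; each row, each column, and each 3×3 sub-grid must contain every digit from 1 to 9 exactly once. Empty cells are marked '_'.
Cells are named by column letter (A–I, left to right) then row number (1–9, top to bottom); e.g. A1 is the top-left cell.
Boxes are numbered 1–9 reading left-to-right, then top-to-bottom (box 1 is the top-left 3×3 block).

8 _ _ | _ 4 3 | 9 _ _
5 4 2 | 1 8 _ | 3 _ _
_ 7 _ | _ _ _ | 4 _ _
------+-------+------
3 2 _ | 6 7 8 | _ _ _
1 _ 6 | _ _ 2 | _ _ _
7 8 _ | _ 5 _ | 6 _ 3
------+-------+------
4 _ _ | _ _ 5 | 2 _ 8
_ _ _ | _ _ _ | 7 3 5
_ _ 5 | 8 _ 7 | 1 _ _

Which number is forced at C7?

Cell C7 itself could take any of {1, 3, 7, 9} by direct elimination.
Consider where 7 can go in box 7.
B7 is out (column B already has a 7). A8 is out (row 8 already has a 7). B8 is out (row 8 already has a 7). C8 is out (row 8 already has a 7). The remaining empty cells in box 7 are similarly blocked.
So the only cell in box 7 that can hold 7 is C7.
Therefore C7 = 7.

7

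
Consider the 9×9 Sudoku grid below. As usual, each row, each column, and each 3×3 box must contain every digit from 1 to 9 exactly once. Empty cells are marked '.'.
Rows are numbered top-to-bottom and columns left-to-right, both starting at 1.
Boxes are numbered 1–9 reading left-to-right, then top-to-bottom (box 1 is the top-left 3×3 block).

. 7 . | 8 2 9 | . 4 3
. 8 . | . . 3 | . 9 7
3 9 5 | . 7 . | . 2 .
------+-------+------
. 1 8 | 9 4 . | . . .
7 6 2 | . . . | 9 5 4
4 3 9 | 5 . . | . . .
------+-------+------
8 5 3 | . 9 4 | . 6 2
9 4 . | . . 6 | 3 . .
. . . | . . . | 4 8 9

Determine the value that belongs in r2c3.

4

Cell r2c3 itself could take any of {1, 4, 6} by direct elimination.
Consider where 4 can go in column 3.
r1c3 is out (row 1 already has a 4).
r8c3 is out (row 8 already has a 4).
r9c3 is out (row 9 already has a 4).
So the only cell in column 3 that can hold 4 is r2c3.
Therefore r2c3 = 4.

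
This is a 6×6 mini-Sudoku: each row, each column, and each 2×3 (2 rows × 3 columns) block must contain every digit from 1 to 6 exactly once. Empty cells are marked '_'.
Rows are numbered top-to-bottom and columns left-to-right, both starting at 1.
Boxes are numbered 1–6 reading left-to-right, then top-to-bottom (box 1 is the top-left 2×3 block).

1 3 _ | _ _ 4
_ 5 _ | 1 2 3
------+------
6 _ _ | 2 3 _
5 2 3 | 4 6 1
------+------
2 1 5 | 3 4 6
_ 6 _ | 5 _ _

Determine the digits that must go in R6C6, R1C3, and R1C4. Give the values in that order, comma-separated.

For R6C6:
  Row 6 already contains {5, 6}.
  Column 6 already contains {1, 3, 4, 6}.
  Its 2×3 block (box 6) already contains {3, 4, 5, 6}.
  The only value from 1–6 not eliminated is 2, so R6C6 = 2.
For R1C3:
  Consider where 2 can go in row 1.
  R1C4 is out (column 4 already has a 2).
  R1C5 is out (column 5 already has a 2).
  So the only cell in row 1 that can hold 2 is R1C3.
  So R1C3 = 2.
For R1C4:
  Row 1 already contains {1, 3, 4}.
  Column 4 already contains {1, 2, 3, 4, 5}.
  Its 2×3 block (box 2) already contains {1, 2, 3, 4}.
  The only value from 1–6 not eliminated is 6, so R1C4 = 6.

2,2,6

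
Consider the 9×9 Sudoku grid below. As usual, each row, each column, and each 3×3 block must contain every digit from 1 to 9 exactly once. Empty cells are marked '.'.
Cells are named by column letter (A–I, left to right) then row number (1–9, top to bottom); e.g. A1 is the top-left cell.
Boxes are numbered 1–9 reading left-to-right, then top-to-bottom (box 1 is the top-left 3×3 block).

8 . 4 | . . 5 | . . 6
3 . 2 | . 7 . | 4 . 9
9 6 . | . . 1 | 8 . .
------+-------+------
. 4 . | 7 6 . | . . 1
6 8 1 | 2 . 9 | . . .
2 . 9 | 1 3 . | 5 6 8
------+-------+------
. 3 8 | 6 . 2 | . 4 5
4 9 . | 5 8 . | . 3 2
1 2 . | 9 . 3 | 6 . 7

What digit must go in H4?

9

Cell H4 itself could take any of {2, 9} by direct elimination.
Consider where 9 can go in column H.
H1 is out (box 3 already has a 9).
H2 is out (row 2 already has a 9).
H3 is out (row 3 already has a 9).
H5 is out (row 5 already has a 9).
H9 is out (row 9 already has a 9).
So the only cell in column H that can hold 9 is H4.
Therefore H4 = 9.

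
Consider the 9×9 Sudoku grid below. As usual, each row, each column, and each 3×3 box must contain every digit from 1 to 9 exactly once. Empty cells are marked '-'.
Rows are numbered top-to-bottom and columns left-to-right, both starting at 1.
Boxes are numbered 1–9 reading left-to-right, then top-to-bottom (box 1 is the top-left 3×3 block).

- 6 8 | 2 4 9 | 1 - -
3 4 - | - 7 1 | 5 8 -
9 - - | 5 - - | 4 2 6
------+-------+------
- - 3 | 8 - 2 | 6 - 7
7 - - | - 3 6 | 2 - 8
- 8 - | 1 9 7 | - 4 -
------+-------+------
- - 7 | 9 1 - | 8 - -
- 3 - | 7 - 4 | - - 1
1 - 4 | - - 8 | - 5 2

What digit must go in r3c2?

7

Cell r3c2 itself could take any of {1, 7} by direct elimination.
Consider where 7 can go in box 1.
r1c1 is out (column 1 already has a 7).
r2c3 is out (row 2 already has a 7).
r3c3 is out (column 3 already has a 7).
So the only cell in box 1 that can hold 7 is r3c2.
Therefore r3c2 = 7.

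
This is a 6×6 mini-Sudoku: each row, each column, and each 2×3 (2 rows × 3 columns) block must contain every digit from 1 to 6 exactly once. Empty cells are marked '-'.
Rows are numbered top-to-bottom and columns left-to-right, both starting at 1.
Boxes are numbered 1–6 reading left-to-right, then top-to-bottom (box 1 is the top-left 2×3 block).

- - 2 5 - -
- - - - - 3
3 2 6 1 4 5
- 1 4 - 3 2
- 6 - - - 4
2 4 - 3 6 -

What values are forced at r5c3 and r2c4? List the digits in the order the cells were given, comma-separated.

3,4

For r5c3:
  Consider where 3 can go in row 5.
  r5c1 is out (column 1 already has a 3).
  r5c4 is out (column 4 already has a 3).
  r5c5 is out (column 5 already has a 3).
  So the only cell in row 5 that can hold 3 is r5c3.
  So r5c3 = 3.
For r2c4:
  Consider where 4 can go in column 4.
  r4c4 is out (row 4 already has a 4).
  r5c4 is out (row 5 already has a 4).
  So the only cell in column 4 that can hold 4 is r2c4.
  So r2c4 = 4.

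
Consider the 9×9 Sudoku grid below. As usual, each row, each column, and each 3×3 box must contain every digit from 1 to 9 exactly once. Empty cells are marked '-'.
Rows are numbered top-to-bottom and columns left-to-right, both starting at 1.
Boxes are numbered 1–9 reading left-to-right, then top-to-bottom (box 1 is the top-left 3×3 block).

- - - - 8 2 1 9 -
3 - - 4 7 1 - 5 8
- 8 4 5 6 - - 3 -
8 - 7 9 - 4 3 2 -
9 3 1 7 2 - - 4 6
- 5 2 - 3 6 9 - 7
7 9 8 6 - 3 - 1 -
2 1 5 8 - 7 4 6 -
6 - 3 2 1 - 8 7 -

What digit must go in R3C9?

2

Row 3 already contains {3, 4, 5, 6, 8}.
Column 9 already contains {6, 7, 8}.
Its 3×3 block (box 3) already contains {1, 3, 5, 8, 9}.
The only value from 1–9 not eliminated is 2, so R3C9 = 2.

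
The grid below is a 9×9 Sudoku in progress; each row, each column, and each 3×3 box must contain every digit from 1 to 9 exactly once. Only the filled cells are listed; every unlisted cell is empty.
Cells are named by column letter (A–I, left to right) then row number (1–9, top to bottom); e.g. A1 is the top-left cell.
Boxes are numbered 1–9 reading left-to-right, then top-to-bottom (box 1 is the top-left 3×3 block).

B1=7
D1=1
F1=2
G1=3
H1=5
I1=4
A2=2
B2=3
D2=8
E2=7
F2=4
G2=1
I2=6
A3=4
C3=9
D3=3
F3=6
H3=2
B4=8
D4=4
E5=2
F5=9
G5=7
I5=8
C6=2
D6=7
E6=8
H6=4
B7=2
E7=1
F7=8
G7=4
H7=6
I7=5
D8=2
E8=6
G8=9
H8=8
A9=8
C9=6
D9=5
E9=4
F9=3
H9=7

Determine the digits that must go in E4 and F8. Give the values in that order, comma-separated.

For E4:
  Consider where 3 can go in box 5.
  F4 is out (column F already has a 3).
  D5 is out (column D already has a 3).
  F6 is out (column F already has a 3).
  So the only cell in box 5 that can hold 3 is E4.
  So E4 = 3.
For F8:
  Row 8 already contains {2, 6, 8, 9}.
  Column F already contains {2, 3, 4, 6, 8, 9}.
  Its 3×3 block (box 8) already contains {1, 2, 3, 4, 5, 6, 8}.
  The only value from 1–9 not eliminated is 7, so F8 = 7.

3,7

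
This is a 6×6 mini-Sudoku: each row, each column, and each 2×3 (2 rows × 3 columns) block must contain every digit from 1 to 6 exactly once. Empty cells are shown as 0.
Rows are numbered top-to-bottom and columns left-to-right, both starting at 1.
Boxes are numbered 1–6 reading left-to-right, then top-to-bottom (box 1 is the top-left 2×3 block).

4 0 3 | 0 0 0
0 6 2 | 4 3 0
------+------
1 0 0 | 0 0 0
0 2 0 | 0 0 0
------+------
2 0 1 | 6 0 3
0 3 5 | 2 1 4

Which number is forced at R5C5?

5

Row 5 already contains {1, 2, 3, 6}.
Column 5 already contains {1, 3}.
Its 2×3 block (box 6) already contains {1, 2, 3, 4, 6}.
The only value from 1–6 not eliminated is 5, so R5C5 = 5.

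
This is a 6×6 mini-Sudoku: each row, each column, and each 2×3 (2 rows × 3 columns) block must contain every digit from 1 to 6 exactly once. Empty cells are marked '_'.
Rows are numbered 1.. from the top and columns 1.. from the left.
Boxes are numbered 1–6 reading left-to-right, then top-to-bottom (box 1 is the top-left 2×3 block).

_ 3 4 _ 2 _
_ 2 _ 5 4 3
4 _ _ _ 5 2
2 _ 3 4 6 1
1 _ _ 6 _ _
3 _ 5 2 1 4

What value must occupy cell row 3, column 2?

Cell row 3, column 2 itself could take any of {1, 6} by direct elimination.
Consider where 1 can go in column 2.
row 4, column 2 is out (row 4 already has a 1).
row 5, column 2 is out (row 5 already has a 1).
row 6, column 2 is out (row 6 already has a 1).
So the only cell in column 2 that can hold 1 is row 3, column 2.
Therefore row 3, column 2 = 1.

1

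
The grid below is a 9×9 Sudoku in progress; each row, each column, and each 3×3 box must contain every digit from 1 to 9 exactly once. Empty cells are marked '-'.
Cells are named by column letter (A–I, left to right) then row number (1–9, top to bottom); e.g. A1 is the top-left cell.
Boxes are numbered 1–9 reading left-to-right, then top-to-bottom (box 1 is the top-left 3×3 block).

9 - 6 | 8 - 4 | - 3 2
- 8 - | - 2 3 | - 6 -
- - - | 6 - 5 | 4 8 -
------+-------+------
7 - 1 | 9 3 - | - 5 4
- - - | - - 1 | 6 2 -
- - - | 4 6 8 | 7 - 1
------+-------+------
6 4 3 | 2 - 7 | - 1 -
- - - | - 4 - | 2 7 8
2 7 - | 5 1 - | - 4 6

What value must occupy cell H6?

Row 6 already contains {1, 4, 6, 7, 8}.
Column H already contains {1, 2, 3, 4, 5, 6, 7, 8}.
Its 3×3 block (box 6) already contains {1, 2, 4, 5, 6, 7}.
The only value from 1–9 not eliminated is 9, so H6 = 9.

9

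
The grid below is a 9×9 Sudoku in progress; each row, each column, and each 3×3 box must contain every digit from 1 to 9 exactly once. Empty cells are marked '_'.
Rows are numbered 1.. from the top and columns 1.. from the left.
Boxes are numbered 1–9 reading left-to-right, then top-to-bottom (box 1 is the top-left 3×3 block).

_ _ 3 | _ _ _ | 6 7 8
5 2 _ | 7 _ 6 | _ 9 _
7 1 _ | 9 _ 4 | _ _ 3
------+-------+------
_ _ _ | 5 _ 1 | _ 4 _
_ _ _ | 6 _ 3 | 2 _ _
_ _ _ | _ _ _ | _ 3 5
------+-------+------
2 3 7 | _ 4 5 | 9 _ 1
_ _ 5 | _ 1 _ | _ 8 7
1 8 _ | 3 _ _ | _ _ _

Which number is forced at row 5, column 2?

5

Cell row 5, column 2 itself could take any of {4, 5, 7, 9} by direct elimination.
Consider where 5 can go in column 2.
row 1, column 2 is out (box 1 already has a 5).
row 4, column 2 is out (row 4 already has a 5).
row 6, column 2 is out (row 6 already has a 5).
row 8, column 2 is out (row 8 already has a 5).
So the only cell in column 2 that can hold 5 is row 5, column 2.
Therefore row 5, column 2 = 5.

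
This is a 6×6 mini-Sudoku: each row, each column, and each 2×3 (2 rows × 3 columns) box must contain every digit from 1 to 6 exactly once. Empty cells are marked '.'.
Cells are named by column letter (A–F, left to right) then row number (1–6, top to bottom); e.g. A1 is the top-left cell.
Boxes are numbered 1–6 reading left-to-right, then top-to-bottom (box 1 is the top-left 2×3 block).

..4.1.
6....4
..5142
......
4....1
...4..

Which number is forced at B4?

Cell B4 itself could take any of {1, 2, 3, 4, 6} by direct elimination.
Consider where 4 can go in column B.
B1 is out (row 1 already has a 4).
B2 is out (row 2 already has a 4).
B3 is out (row 3 already has a 4).
B5 is out (row 5 already has a 4).
B6 is out (row 6 already has a 4).
So the only cell in column B that can hold 4 is B4.
Therefore B4 = 4.

4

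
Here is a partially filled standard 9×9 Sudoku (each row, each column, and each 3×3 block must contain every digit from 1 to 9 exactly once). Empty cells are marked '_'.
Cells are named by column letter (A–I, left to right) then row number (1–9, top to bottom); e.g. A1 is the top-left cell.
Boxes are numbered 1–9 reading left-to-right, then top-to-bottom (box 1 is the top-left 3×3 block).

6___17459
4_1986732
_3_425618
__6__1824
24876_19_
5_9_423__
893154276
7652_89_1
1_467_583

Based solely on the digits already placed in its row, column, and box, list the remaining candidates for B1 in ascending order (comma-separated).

2,8

Row 1 already contains {1, 4, 5, 6, 7, 9}.
Column B already contains {3, 4, 6, 9}.
Its 3×3 block (box 1) already contains {1, 3, 4, 6}.
Removing those from 1–9 leaves {2, 8} as the candidates for B1.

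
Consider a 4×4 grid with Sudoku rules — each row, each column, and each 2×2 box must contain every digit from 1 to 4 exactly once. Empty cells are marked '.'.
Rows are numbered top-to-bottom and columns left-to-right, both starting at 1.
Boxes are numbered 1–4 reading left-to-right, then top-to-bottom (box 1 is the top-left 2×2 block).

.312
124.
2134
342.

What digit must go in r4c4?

1

Row 4 already contains {2, 3, 4}.
Column 4 already contains {2, 4}.
Its 2×2 block (box 4) already contains {2, 3, 4}.
The only value from 1–4 not eliminated is 1, so r4c4 = 1.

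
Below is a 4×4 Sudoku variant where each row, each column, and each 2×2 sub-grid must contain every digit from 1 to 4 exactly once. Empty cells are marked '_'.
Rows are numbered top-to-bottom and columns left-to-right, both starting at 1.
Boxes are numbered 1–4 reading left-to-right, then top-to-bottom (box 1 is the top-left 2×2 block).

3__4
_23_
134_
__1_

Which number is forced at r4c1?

2

Cell r4c1 itself could take any of {2, 4} by direct elimination.
Consider where 2 can go in box 3.
r4c2 is out (column 2 already has a 2).
So the only cell in box 3 that can hold 2 is r4c1.
Therefore r4c1 = 2.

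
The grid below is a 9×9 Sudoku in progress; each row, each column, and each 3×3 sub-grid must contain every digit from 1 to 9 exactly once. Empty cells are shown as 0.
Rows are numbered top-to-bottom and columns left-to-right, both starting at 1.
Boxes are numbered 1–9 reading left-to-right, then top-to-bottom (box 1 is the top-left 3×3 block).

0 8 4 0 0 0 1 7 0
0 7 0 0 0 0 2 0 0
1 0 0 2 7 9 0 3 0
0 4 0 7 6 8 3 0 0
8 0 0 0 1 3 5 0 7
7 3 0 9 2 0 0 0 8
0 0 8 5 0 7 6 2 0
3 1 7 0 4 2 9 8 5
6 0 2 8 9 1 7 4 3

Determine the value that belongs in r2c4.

Cell r2c4 itself could take any of {1, 3, 4, 6} by direct elimination.
Consider where 1 can go in box 2.
r1c4 is out (row 1 already has a 1).
r1c5 is out (row 1 already has a 1).
r1c6 is out (row 1 already has a 1).
r2c5 is out (column 5 already has a 1).
r2c6 is out (column 6 already has a 1).
So the only cell in box 2 that can hold 1 is r2c4.
Therefore r2c4 = 1.

1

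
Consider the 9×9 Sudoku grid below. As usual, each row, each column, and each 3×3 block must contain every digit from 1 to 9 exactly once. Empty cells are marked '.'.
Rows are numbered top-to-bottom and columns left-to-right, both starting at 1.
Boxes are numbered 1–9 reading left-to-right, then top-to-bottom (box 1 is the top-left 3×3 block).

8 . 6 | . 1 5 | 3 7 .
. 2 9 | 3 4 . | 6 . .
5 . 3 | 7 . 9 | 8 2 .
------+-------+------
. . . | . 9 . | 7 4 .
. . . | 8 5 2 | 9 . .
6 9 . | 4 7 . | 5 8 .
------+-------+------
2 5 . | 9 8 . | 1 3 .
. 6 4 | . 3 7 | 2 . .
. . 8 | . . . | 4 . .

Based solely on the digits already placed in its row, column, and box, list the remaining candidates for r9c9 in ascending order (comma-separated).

Row 9 already contains {4, 8}.
Column 9 already contains {}.
Its 3×3 block (box 9) already contains {1, 2, 3, 4}.
Removing those from 1–9 leaves {5, 6, 7, 9} as the candidates for r9c9.

5,6,7,9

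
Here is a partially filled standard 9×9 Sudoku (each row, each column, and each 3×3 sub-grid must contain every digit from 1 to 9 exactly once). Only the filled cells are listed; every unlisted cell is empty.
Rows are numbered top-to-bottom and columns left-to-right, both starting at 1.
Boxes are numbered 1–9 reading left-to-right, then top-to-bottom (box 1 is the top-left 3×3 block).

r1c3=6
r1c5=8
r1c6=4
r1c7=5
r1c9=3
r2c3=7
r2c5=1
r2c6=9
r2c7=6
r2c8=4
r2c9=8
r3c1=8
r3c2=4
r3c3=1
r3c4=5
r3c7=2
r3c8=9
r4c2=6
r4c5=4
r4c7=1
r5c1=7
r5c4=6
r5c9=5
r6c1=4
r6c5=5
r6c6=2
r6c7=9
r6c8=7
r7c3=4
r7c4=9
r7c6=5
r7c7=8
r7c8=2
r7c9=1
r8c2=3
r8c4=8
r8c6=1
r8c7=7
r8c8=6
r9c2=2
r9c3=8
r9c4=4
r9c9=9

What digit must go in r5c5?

Cell r5c5 itself could take any of {3, 9} by direct elimination.
Consider where 9 can go in column 5.
r3c5 is out (row 3 already has a 9).
r7c5 is out (row 7 already has a 9).
r8c5 is out (box 8 already has a 9).
r9c5 is out (row 9 already has a 9).
So the only cell in column 5 that can hold 9 is r5c5.
Therefore r5c5 = 9.

9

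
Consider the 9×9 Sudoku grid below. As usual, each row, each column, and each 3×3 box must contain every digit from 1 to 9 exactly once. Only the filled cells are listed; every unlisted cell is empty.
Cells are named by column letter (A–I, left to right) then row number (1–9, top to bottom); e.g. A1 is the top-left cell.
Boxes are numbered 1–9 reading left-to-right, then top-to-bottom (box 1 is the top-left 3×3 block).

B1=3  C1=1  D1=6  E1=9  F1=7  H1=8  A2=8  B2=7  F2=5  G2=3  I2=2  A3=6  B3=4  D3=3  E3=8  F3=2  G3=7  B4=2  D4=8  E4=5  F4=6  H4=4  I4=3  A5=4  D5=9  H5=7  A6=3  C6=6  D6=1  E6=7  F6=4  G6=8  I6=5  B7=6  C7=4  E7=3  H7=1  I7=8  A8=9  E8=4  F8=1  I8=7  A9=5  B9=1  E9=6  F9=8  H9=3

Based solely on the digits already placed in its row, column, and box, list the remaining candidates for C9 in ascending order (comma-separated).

Row 9 already contains {1, 3, 5, 6, 8}.
Column C already contains {1, 4, 6}.
Its 3×3 block (box 7) already contains {1, 4, 5, 6, 9}.
Removing those from 1–9 leaves {2, 7} as the candidates for C9.

2,7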